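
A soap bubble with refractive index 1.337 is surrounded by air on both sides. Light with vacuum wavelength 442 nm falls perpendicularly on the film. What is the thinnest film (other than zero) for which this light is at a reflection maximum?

82.6 nm

Ray reflecting at the top interface goes from n = 1.0 toward n = 1.337: a half-wave phase shift.
At the lower boundary (n = 1.337 to n = 1.0) the reflected ray undergoes no phase shift.
Net: one phase inversion between the two reflected rays.
With one net inversion, constructive interference in reflection requires 2 n t = (m + ½) λ.
Minimum at m = 0: t = λ / (4 n) = 442 / (4 × 1.337) = 82.6 nm.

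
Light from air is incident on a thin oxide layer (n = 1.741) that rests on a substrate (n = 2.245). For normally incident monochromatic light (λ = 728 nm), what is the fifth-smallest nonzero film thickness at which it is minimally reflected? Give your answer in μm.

0.941 μm

At the upper boundary (n = 1.0 to n = 1.741) the reflected ray undergoes a half-wave phase shift.
At the lower boundary (n = 1.741 to n = 2.245) the reflected ray undergoes a half-wave phase shift.
Net: no relative phase inversion (both shifts match).
So the condition for destructive reflection is 2 n t = (m + ½) λ.
The fifth-smallest nonzero thickness corresponds to m = 4: t = (m + ½) λ / (2 n) = 4.50 × 728 / (2 × 1.741) = 941 nm.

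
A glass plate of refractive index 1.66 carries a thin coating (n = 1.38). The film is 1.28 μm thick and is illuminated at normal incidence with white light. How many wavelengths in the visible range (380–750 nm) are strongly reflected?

Top surface (1.0 → 1.38): reflection off a higher-index medium gives a half-wave phase shift.
At the lower boundary (n = 1.38 to n = 1.66) the reflected ray undergoes a half-wave phase shift.
Zero or two π shifts → no net half-wave offset.
With no net inversion, constructive interference in reflection requires 2 n t = m λ.
λ = 2 n t / m = 3533 / m nm.
m=4: 883 nm (IR); m=5: 707 nm (visible); m=6: 589 nm (visible); m=7: 505 nm (visible); m=8: 442 nm (visible); m=9: 393 nm (visible); m=10: 353 nm (UV).

5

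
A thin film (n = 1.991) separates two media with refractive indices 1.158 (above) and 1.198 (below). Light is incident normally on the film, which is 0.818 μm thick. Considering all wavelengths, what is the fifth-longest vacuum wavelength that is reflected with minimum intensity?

651 nm

Top surface (1.158 → 1.991): reflection off a higher-index medium gives a half-wave phase shift.
Bottom surface (1.991 → 1.198): reflection off a lower-index medium gives no phase shift.
Exactly one π shift → a net half-wave offset.
So the condition for destructive reflection is 2 n t = m λ.
λ = 2 n t / m. The fifth-longest wavelength is m = 5: λ = 2 × 1.991 × 818 / 5.00 = 651 nm.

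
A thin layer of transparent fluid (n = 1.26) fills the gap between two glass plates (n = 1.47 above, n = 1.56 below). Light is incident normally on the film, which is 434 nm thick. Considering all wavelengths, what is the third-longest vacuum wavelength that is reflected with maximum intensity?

437 nm

Ray reflecting at the top interface goes from n = 1.47 toward n = 1.26: no phase shift.
Ray reflecting at the bottom interface goes from n = 1.26 toward n = 1.56: a half-wave phase shift.
The two reflections differ by half a wavelength.
With one net inversion, constructive interference in reflection requires 2 n t = (m + ½) λ.
λ = 2 n t / (m + ½). The third-longest wavelength is m = 2: λ = 2 × 1.26 × 434 / 2.50 = 437 nm.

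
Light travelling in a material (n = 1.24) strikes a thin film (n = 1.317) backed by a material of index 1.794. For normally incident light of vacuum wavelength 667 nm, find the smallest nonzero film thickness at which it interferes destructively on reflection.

127 nm

At the upper boundary (n = 1.24 to n = 1.317) the reflected ray undergoes a half-wave phase shift.
Ray reflecting at the bottom interface goes from n = 1.317 toward n = 1.794: a half-wave phase shift.
Zero or two π shifts → no net half-wave offset.
With no net inversion, destructive interference in reflection requires 2 n t = (m + ½) λ.
Minimum at m = 0: t = λ / (4 n) = 667 / (4 × 1.317) = 127 nm.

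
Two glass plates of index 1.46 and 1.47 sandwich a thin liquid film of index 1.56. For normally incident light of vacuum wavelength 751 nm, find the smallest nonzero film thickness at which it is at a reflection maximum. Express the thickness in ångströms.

1204 Å

At the upper boundary (n = 1.46 to n = 1.56) the reflected ray undergoes a half-wave phase shift.
Ray reflecting at the bottom interface goes from n = 1.56 toward n = 1.47: no phase shift.
The two reflections differ by half a wavelength.
So the condition for constructive reflection is 2 n t = (m + ½) λ.
Minimum at m = 0: t = λ / (4 n) = 751 / (4 × 1.56) = 120 nm.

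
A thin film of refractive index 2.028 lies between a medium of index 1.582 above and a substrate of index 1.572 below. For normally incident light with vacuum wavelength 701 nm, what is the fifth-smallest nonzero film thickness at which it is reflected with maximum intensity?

Top surface (1.582 → 2.028): reflection off a higher-index medium gives a half-wave phase shift.
Ray reflecting at the bottom interface goes from n = 2.028 toward n = 1.572: no phase shift.
The two reflections differ by half a wavelength.
With one net inversion, constructive interference in reflection requires 2 n t = (m + ½) λ.
The fifth-smallest nonzero thickness corresponds to m = 4: t = (m + ½) λ / (2 n) = 4.50 × 701 / (2 × 2.028) = 778 nm.

778 nm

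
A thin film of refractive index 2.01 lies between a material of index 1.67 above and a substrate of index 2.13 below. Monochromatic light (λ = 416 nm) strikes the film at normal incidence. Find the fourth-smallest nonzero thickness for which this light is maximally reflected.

414 nm

At the upper boundary (n = 1.67 to n = 2.01) the reflected ray undergoes a half-wave phase shift.
Bottom surface (2.01 → 2.13): reflection off a higher-index medium gives a half-wave phase shift.
The two reflections carry the same phase change, so no net offset.
With no net inversion, constructive interference in reflection requires 2 n t = m λ.
The fourth-smallest nonzero thickness corresponds to m = 4: t = m λ / (2 n) = 4.00 × 416 / (2 × 2.01) = 414 nm.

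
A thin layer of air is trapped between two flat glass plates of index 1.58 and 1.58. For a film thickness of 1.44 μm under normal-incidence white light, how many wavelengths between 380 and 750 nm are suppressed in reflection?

Ray reflecting at the top interface goes from n = 1.58 toward n = 1.0: no phase shift.
Ray reflecting at the bottom interface goes from n = 1.0 toward n = 1.58: a half-wave phase shift.
The two reflections differ by half a wavelength.
So the condition for destructive reflection is 2 n t = m λ.
λ = 2 n t / m = 2880 / m nm.
m=3: 960 nm (IR); m=4: 720 nm (visible); m=5: 576 nm (visible); m=6: 480 nm (visible); m=7: 411 nm (visible); m=8: 360 nm (UV).

4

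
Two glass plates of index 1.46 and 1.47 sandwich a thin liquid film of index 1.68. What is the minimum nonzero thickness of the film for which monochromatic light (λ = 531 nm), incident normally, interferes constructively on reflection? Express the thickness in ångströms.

790 Å

Top surface (1.46 → 1.68): reflection off a higher-index medium gives a half-wave phase shift.
Bottom surface (1.68 → 1.47): reflection off a lower-index medium gives no phase shift.
Net: one phase inversion between the two reflected rays.
With one net inversion, constructive interference in reflection requires 2 n t = (m + ½) λ.
Minimum at m = 0: t = λ / (4 n) = 531 / (4 × 1.68) = 79.0 nm.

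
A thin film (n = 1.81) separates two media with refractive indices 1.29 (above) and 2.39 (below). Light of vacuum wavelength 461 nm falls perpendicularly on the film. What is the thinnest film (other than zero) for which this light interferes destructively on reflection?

At the upper boundary (n = 1.29 to n = 1.81) the reflected ray undergoes a half-wave phase shift.
Bottom surface (1.81 → 2.39): reflection off a higher-index medium gives a half-wave phase shift.
Net: no relative phase inversion (both shifts match).
With no net inversion, destructive interference in reflection requires 2 n t = (m + ½) λ.
Minimum at m = 0: t = λ / (4 n) = 461 / (4 × 1.81) = 63.7 nm.

63.7 nm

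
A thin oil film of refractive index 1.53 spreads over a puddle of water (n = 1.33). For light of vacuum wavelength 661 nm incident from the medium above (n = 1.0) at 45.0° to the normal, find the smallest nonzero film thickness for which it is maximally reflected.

Top surface (1.0 → 1.53): reflection off a higher-index medium gives a half-wave phase shift.
At the lower boundary (n = 1.53 to n = 1.33) the reflected ray undergoes no phase shift.
Net: one phase inversion between the two reflected rays.
For bright reflection here: 2 n t cos θ_r = (m + ½) λ.
Snell's law: 1.0 sin 45.0° = 1.53 sin θ_r → sin θ_r = 0.462, cos θ_r = 0.887.
Minimum at m = 0: t = λ / (4 n cos θ_r) = 661 / (4 × 1.53 × 0.887) = 122 nm.

122 nm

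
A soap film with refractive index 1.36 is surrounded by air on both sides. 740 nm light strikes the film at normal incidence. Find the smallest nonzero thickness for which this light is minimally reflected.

Ray reflecting at the top interface goes from n = 1.0 toward n = 1.36: a half-wave phase shift.
Bottom surface (1.36 → 1.0): reflection off a lower-index medium gives no phase shift.
The two reflections differ by half a wavelength.
With one net inversion, destructive interference in reflection requires 2 n t = m λ.
The smallest nonzero thickness corresponds to m = 1: t = m λ / (2 n) = 1.00 × 740 / (2 × 1.36) = 272 nm.

272 nm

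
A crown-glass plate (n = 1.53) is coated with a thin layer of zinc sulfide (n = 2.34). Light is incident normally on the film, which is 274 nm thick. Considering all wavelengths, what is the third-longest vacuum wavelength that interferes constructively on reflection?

Ray reflecting at the top interface goes from n = 1.0 toward n = 2.34: a half-wave phase shift.
Ray reflecting at the bottom interface goes from n = 2.34 toward n = 1.53: no phase shift.
Net: one phase inversion between the two reflected rays.
So the condition for constructive reflection is 2 n t = (m + ½) λ.
λ = 2 n t / (m + ½). The third-longest wavelength is m = 2: λ = 2 × 2.34 × 274 / 2.50 = 513 nm.

513 nm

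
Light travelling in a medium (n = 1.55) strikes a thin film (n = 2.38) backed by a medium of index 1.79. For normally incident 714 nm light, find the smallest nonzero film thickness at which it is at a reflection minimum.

150 nm

Ray reflecting at the top interface goes from n = 1.55 toward n = 2.38: a half-wave phase shift.
Bottom surface (2.38 → 1.79): reflection off a lower-index medium gives no phase shift.
Exactly one π shift → a net half-wave offset.
So the condition for destructive reflection is 2 n t = m λ.
Minimum nonzero at m = 1: t = λ / (2 n) = 714 / (2 × 2.38) = 150 nm.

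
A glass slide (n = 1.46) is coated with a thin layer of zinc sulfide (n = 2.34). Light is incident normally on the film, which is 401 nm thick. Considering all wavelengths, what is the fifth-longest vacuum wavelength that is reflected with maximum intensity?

Top surface (1.0 → 2.34): reflection off a higher-index medium gives a half-wave phase shift.
At the lower boundary (n = 2.34 to n = 1.46) the reflected ray undergoes no phase shift.
Exactly one π shift → a net half-wave offset.
So the condition for constructive reflection is 2 n t = (m + ½) λ.
λ = 2 n t / (m + ½). The fifth-longest wavelength is m = 4: λ = 2 × 2.34 × 401 / 4.50 = 417 nm.

417 nm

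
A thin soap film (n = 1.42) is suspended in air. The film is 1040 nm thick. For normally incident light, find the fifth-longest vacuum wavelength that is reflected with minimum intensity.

Top surface (1.0 → 1.42): reflection off a higher-index medium gives a half-wave phase shift.
Ray reflecting at the bottom interface goes from n = 1.42 toward n = 1.0: no phase shift.
Net: one phase inversion between the two reflected rays.
With one net inversion, destructive interference in reflection requires 2 n t = m λ.
λ = 2 n t / m. The fifth-longest wavelength is m = 5: λ = 2 × 1.42 × 1040 / 5.00 = 591 nm.

591 nm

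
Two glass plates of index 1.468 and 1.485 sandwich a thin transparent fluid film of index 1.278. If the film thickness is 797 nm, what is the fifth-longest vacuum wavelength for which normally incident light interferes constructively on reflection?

Top surface (1.468 → 1.278): reflection off a lower-index medium gives no phase shift.
Ray reflecting at the bottom interface goes from n = 1.278 toward n = 1.485: a half-wave phase shift.
Exactly one π shift → a net half-wave offset.
For strong reflection here: 2 n t = (m + ½) λ.
λ = 2 n t / (m + ½). The fifth-longest wavelength is m = 4: λ = 2 × 1.278 × 797 / 4.50 = 453 nm.

453 nm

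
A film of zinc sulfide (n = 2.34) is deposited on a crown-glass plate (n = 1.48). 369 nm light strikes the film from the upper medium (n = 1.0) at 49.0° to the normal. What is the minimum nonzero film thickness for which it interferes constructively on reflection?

Ray reflecting at the top interface goes from n = 1.0 toward n = 2.34: a half-wave phase shift.
Bottom surface (2.34 → 1.48): reflection off a lower-index medium gives no phase shift.
Net: one phase inversion between the two reflected rays.
With one net inversion, constructive interference in reflection requires 2 n t cos θ_r = (m + ½) λ.
Snell's law: 1.0 sin 49.0° = 2.34 sin θ_r → sin θ_r = 0.323, cos θ_r = 0.947.
Minimum at m = 0: t = λ / (4 n cos θ_r) = 369 / (4 × 2.34 × 0.947) = 41.6 nm.

41.6 nm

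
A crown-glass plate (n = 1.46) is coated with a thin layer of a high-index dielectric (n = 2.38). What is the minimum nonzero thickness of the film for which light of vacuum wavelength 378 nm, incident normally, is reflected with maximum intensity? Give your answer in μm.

At the upper boundary (n = 1.0 to n = 2.38) the reflected ray undergoes a half-wave phase shift.
Ray reflecting at the bottom interface goes from n = 2.38 toward n = 1.46: no phase shift.
Net: one phase inversion between the two reflected rays.
So the condition for constructive reflection is 2 n t = (m + ½) λ.
Minimum at m = 0: t = λ / (4 n) = 378 / (4 × 2.38) = 39.7 nm.

0.0397 μm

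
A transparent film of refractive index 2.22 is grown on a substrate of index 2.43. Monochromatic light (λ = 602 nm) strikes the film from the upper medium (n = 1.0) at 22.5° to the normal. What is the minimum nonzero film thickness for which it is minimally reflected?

At the upper boundary (n = 1.0 to n = 2.22) the reflected ray undergoes a half-wave phase shift.
Ray reflecting at the bottom interface goes from n = 2.22 toward n = 2.43: a half-wave phase shift.
Zero or two π shifts → no net half-wave offset.
With no net inversion, destructive interference in reflection requires 2 n t cos θ_r = (m + ½) λ.
Snell's law: 1.0 sin 22.5° = 2.22 sin θ_r → sin θ_r = 0.172, cos θ_r = 0.985.
Minimum at m = 0: t = λ / (4 n cos θ_r) = 602 / (4 × 2.22 × 0.985) = 68.8 nm.

68.8 nm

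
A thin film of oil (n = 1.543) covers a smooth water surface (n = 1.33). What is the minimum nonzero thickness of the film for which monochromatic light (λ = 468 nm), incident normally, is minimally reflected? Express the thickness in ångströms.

At the upper boundary (n = 1.0 to n = 1.543) the reflected ray undergoes a half-wave phase shift.
At the lower boundary (n = 1.543 to n = 1.33) the reflected ray undergoes no phase shift.
Net: one phase inversion between the two reflected rays.
With one net inversion, destructive interference in reflection requires 2 n t = m λ.
Minimum nonzero at m = 1: t = λ / (2 n) = 468 / (2 × 1.543) = 152 nm.

1517 Å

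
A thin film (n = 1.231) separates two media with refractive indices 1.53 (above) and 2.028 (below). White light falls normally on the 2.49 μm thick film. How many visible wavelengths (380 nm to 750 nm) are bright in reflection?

At the upper boundary (n = 1.53 to n = 1.231) the reflected ray undergoes no phase shift.
At the lower boundary (n = 1.231 to n = 2.028) the reflected ray undergoes a half-wave phase shift.
The two reflections differ by half a wavelength.
So the condition for constructive reflection is 2 n t = (m + ½) λ.
λ = 2 n t / (m + ½) = 6130 / (m + ½) nm.
m=7: 817 nm (IR); m=8: 721 nm (visible); m=9: 645 nm (visible); m=10: 584 nm (visible); m=11: 533 nm (visible); m=12: 490 nm (visible); m=13: 454 nm (visible); m=14: 423 nm (visible); m=15: 396 nm (visible); m=16: 372 nm (UV).

8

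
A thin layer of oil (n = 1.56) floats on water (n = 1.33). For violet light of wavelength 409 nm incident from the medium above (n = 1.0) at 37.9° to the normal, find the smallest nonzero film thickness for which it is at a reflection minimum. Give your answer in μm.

Top surface (1.0 → 1.56): reflection off a higher-index medium gives a half-wave phase shift.
Bottom surface (1.56 → 1.33): reflection off a lower-index medium gives no phase shift.
Net: one phase inversion between the two reflected rays.
With one net inversion, destructive interference in reflection requires 2 n t cos θ_r = m λ.
Snell's law: 1.0 sin 37.9° = 1.56 sin θ_r → sin θ_r = 0.394, cos θ_r = 0.919.
Minimum nonzero at m = 1: t = λ / (2 n cos θ_r) = 409 / (2 × 1.56 × 0.919) = 143 nm.

0.143 μm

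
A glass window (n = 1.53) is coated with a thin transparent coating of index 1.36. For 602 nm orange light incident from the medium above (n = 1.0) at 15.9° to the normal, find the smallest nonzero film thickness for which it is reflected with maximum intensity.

Top surface (1.0 → 1.36): reflection off a higher-index medium gives a half-wave phase shift.
Bottom surface (1.36 → 1.53): reflection off a higher-index medium gives a half-wave phase shift.
Zero or two π shifts → no net half-wave offset.
With no net inversion, constructive interference in reflection requires 2 n t cos θ_r = m λ.
Snell's law: 1.0 sin 15.9° = 1.36 sin θ_r → sin θ_r = 0.201, cos θ_r = 0.980.
Minimum nonzero at m = 1: t = λ / (2 n cos θ_r) = 602 / (2 × 1.36 × 0.980) = 226 nm.

226 nm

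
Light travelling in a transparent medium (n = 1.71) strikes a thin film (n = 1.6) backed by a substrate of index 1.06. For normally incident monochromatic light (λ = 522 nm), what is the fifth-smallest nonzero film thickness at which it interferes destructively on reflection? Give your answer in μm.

At the upper boundary (n = 1.71 to n = 1.6) the reflected ray undergoes no phase shift.
At the lower boundary (n = 1.6 to n = 1.06) the reflected ray undergoes no phase shift.
Zero or two π shifts → no net half-wave offset.
So the condition for destructive reflection is 2 n t = (m + ½) λ.
The fifth-smallest nonzero thickness corresponds to m = 4: t = (m + ½) λ / (2 n) = 4.50 × 522 / (2 × 1.6) = 734 nm.

0.734 μm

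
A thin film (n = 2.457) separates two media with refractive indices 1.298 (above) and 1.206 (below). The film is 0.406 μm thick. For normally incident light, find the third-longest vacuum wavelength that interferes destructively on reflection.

665 nm

Ray reflecting at the top interface goes from n = 1.298 toward n = 2.457: a half-wave phase shift.
At the lower boundary (n = 2.457 to n = 1.206) the reflected ray undergoes no phase shift.
Net: one phase inversion between the two reflected rays.
For weak reflection here: 2 n t = m λ.
λ = 2 n t / m. The third-longest wavelength is m = 3: λ = 2 × 2.457 × 406 / 3.00 = 665 nm.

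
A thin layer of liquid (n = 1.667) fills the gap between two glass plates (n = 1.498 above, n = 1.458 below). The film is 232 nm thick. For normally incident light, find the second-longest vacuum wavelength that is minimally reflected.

Ray reflecting at the top interface goes from n = 1.498 toward n = 1.667: a half-wave phase shift.
Ray reflecting at the bottom interface goes from n = 1.667 toward n = 1.458: no phase shift.
The two reflections differ by half a wavelength.
With one net inversion, destructive interference in reflection requires 2 n t = m λ.
λ = 2 n t / m. The second-longest wavelength is m = 2: λ = 2 × 1.667 × 232 / 2.00 = 387 nm.

387 nm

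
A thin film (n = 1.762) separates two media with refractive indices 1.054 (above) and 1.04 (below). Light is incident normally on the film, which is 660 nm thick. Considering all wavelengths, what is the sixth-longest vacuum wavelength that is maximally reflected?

At the upper boundary (n = 1.054 to n = 1.762) the reflected ray undergoes a half-wave phase shift.
Bottom surface (1.762 → 1.04): reflection off a lower-index medium gives no phase shift.
Net: one phase inversion between the two reflected rays.
With one net inversion, constructive interference in reflection requires 2 n t = (m + ½) λ.
λ = 2 n t / (m + ½). The sixth-longest wavelength is m = 5: λ = 2 × 1.762 × 660 / 5.50 = 423 nm.

423 nm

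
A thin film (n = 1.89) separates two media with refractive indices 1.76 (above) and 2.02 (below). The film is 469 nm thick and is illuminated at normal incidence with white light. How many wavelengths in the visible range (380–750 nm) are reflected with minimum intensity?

Ray reflecting at the top interface goes from n = 1.76 toward n = 1.89: a half-wave phase shift.
Ray reflecting at the bottom interface goes from n = 1.89 toward n = 2.02: a half-wave phase shift.
Net: no relative phase inversion (both shifts match).
So the condition for destructive reflection is 2 n t = (m + ½) λ.
λ = 2 n t / (m + ½) = 1773 / (m + ½) nm.
m=1: 1182 nm (IR); m=2: 709 nm (visible); m=3: 507 nm (visible); m=4: 394 nm (visible); m=5: 322 nm (UV).

3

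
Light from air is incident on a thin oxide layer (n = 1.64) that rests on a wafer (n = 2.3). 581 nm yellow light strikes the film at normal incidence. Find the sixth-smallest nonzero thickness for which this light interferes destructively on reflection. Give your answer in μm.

Ray reflecting at the top interface goes from n = 1.0 toward n = 1.64: a half-wave phase shift.
At the lower boundary (n = 1.64 to n = 2.3) the reflected ray undergoes a half-wave phase shift.
The two reflections carry the same phase change, so no net offset.
So the condition for destructive reflection is 2 n t = (m + ½) λ.
The sixth-smallest nonzero thickness corresponds to m = 5: t = (m + ½) λ / (2 n) = 5.50 × 581 / (2 × 1.64) = 974 nm.

0.974 μm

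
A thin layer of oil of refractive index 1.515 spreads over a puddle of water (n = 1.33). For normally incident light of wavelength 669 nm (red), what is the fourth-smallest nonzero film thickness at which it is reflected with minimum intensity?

Ray reflecting at the top interface goes from n = 1.0 toward n = 1.515: a half-wave phase shift.
Ray reflecting at the bottom interface goes from n = 1.515 toward n = 1.33: no phase shift.
The two reflections differ by half a wavelength.
For weak reflection here: 2 n t = m λ.
The fourth-smallest nonzero thickness corresponds to m = 4: t = m λ / (2 n) = 4.00 × 669 / (2 × 1.515) = 883 nm.

883 nm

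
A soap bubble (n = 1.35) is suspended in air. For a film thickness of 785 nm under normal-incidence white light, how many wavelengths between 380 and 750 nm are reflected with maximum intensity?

Ray reflecting at the top interface goes from n = 1.0 toward n = 1.35: a half-wave phase shift.
Ray reflecting at the bottom interface goes from n = 1.35 toward n = 1.0: no phase shift.
The two reflections differ by half a wavelength.
So the condition for constructive reflection is 2 n t = (m + ½) λ.
λ = 2 n t / (m + ½) = 2120 / (m + ½) nm.
m=2: 848 nm (IR); m=3: 606 nm (visible); m=4: 471 nm (visible); m=5: 385 nm (visible); m=6: 326 nm (UV).

3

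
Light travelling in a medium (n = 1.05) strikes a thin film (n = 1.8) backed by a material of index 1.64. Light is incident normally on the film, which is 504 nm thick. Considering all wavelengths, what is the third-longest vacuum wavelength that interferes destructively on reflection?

At the upper boundary (n = 1.05 to n = 1.8) the reflected ray undergoes a half-wave phase shift.
Bottom surface (1.8 → 1.64): reflection off a lower-index medium gives no phase shift.
Exactly one π shift → a net half-wave offset.
With one net inversion, destructive interference in reflection requires 2 n t = m λ.
λ = 2 n t / m. The third-longest wavelength is m = 3: λ = 2 × 1.8 × 504 / 3.00 = 605 nm.

605 nm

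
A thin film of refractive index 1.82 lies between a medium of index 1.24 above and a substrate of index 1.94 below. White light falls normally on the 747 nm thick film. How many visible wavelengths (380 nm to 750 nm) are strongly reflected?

At the upper boundary (n = 1.24 to n = 1.82) the reflected ray undergoes a half-wave phase shift.
Bottom surface (1.82 → 1.94): reflection off a higher-index medium gives a half-wave phase shift.
Zero or two π shifts → no net half-wave offset.
For bright reflection here: 2 n t = m λ.
λ = 2 n t / m = 2719 / m nm.
m=3: 906 nm (IR); m=4: 680 nm (visible); m=5: 544 nm (visible); m=6: 453 nm (visible); m=7: 388 nm (visible); m=8: 340 nm (UV).

4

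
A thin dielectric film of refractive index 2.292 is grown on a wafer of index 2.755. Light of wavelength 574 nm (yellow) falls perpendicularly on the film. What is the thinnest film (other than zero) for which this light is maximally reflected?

At the upper boundary (n = 1.0 to n = 2.292) the reflected ray undergoes a half-wave phase shift.
Ray reflecting at the bottom interface goes from n = 2.292 toward n = 2.755: a half-wave phase shift.
Zero or two π shifts → no net half-wave offset.
With no net inversion, constructive interference in reflection requires 2 n t = m λ.
Minimum nonzero at m = 1: t = λ / (2 n) = 574 / (2 × 2.292) = 125 nm.

125 nm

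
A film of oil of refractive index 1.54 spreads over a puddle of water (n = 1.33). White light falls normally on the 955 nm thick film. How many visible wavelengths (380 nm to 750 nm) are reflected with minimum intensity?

4

Top surface (1.0 → 1.54): reflection off a higher-index medium gives a half-wave phase shift.
Ray reflecting at the bottom interface goes from n = 1.54 toward n = 1.33: no phase shift.
The two reflections differ by half a wavelength.
So the condition for destructive reflection is 2 n t = m λ.
λ = 2 n t / m = 2941 / m nm.
m=3: 980 nm (IR); m=4: 735 nm (visible); m=5: 588 nm (visible); m=6: 490 nm (visible); m=7: 420 nm (visible); m=8: 368 nm (UV).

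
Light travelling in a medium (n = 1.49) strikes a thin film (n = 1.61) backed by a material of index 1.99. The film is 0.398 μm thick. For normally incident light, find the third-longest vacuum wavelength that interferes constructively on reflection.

Top surface (1.49 → 1.61): reflection off a higher-index medium gives a half-wave phase shift.
At the lower boundary (n = 1.61 to n = 1.99) the reflected ray undergoes a half-wave phase shift.
Net: no relative phase inversion (both shifts match).
With no net inversion, constructive interference in reflection requires 2 n t = m λ.
λ = 2 n t / m. The third-longest wavelength is m = 3: λ = 2 × 1.61 × 398 / 3.00 = 427 nm.

427 nm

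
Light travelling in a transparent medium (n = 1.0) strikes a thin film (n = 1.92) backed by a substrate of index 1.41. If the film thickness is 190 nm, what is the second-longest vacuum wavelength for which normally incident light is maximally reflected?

At the upper boundary (n = 1.0 to n = 1.92) the reflected ray undergoes a half-wave phase shift.
At the lower boundary (n = 1.92 to n = 1.41) the reflected ray undergoes no phase shift.
Exactly one π shift → a net half-wave offset.
For bright reflection here: 2 n t = (m + ½) λ.
λ = 2 n t / (m + ½). The second-longest wavelength is m = 1: λ = 2 × 1.92 × 190 / 1.50 = 486 nm.

486 nm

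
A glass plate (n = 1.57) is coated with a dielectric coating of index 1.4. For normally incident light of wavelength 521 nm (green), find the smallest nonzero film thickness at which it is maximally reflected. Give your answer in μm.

Top surface (1.0 → 1.4): reflection off a higher-index medium gives a half-wave phase shift.
Ray reflecting at the bottom interface goes from n = 1.4 toward n = 1.57: a half-wave phase shift.
Zero or two π shifts → no net half-wave offset.
So the condition for constructive reflection is 2 n t = m λ.
Minimum nonzero at m = 1: t = λ / (2 n) = 521 / (2 × 1.4) = 186 nm.

0.186 μm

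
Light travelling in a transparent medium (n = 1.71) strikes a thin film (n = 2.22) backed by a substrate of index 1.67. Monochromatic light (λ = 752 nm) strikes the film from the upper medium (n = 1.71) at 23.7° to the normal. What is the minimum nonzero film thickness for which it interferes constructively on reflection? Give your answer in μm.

0.0891 μm

At the upper boundary (n = 1.71 to n = 2.22) the reflected ray undergoes a half-wave phase shift.
Ray reflecting at the bottom interface goes from n = 2.22 toward n = 1.67: no phase shift.
Exactly one π shift → a net half-wave offset.
For bright reflection here: 2 n t cos θ_r = (m + ½) λ.
Snell's law: 1.71 sin 23.7° = 2.22 sin θ_r → sin θ_r = 0.310, cos θ_r = 0.951.
Minimum at m = 0: t = λ / (4 n cos θ_r) = 752 / (4 × 2.22 × 0.951) = 89.1 nm.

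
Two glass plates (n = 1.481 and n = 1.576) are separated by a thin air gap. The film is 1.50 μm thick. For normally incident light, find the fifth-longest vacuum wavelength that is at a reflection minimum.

600 nm

At the upper boundary (n = 1.481 to n = 1.0) the reflected ray undergoes no phase shift.
Bottom surface (1.0 → 1.576): reflection off a higher-index medium gives a half-wave phase shift.
Exactly one π shift → a net half-wave offset.
So the condition for destructive reflection is 2 n t = m λ.
λ = 2 n t / m. The fifth-longest wavelength is m = 5: λ = 2 × 1.0 × 1500 / 5.00 = 600 nm.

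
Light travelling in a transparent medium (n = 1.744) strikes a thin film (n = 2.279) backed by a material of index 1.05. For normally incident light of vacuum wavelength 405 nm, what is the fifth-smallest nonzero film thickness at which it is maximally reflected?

400 nm

At the upper boundary (n = 1.744 to n = 2.279) the reflected ray undergoes a half-wave phase shift.
Bottom surface (2.279 → 1.05): reflection off a lower-index medium gives no phase shift.
The two reflections differ by half a wavelength.
For maximum reflection here: 2 n t = (m + ½) λ.
The fifth-smallest nonzero thickness corresponds to m = 4: t = (m + ½) λ / (2 n) = 4.50 × 405 / (2 × 2.279) = 400 nm.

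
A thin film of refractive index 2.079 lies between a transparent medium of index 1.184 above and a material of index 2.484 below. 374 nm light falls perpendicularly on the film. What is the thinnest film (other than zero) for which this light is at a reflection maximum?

Ray reflecting at the top interface goes from n = 1.184 toward n = 2.079: a half-wave phase shift.
Bottom surface (2.079 → 2.484): reflection off a higher-index medium gives a half-wave phase shift.
Zero or two π shifts → no net half-wave offset.
With no net inversion, constructive interference in reflection requires 2 n t = m λ.
Minimum nonzero at m = 1: t = λ / (2 n) = 374 / (2 × 2.079) = 89.9 nm.

89.9 nm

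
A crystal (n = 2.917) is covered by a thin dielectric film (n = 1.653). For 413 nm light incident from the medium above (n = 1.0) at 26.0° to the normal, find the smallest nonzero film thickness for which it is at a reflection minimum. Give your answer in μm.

Top surface (1.0 → 1.653): reflection off a higher-index medium gives a half-wave phase shift.
Bottom surface (1.653 → 2.917): reflection off a higher-index medium gives a half-wave phase shift.
The two reflections carry the same phase change, so no net offset.
So the condition for destructive reflection is 2 n t cos θ_r = (m + ½) λ.
Snell's law: 1.0 sin 26.0° = 1.653 sin θ_r → sin θ_r = 0.265, cos θ_r = 0.964.
Minimum at m = 0: t = λ / (4 n cos θ_r) = 413 / (4 × 1.653 × 0.964) = 64.8 nm.

0.0648 μm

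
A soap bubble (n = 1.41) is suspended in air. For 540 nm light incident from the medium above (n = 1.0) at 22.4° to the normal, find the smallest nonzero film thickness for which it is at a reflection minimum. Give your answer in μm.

0.199 μm

Top surface (1.0 → 1.41): reflection off a higher-index medium gives a half-wave phase shift.
At the lower boundary (n = 1.41 to n = 1.0) the reflected ray undergoes no phase shift.
The two reflections differ by half a wavelength.
So the condition for destructive reflection is 2 n t cos θ_r = m λ.
Snell's law: 1.0 sin 22.4° = 1.41 sin θ_r → sin θ_r = 0.270, cos θ_r = 0.963.
Minimum nonzero at m = 1: t = λ / (2 n cos θ_r) = 540 / (2 × 1.41 × 0.963) = 199 nm.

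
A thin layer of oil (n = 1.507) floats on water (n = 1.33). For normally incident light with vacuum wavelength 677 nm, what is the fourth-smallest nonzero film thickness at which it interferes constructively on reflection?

At the upper boundary (n = 1.0 to n = 1.507) the reflected ray undergoes a half-wave phase shift.
Ray reflecting at the bottom interface goes from n = 1.507 toward n = 1.33: no phase shift.
The two reflections differ by half a wavelength.
So the condition for constructive reflection is 2 n t = (m + ½) λ.
The fourth-smallest nonzero thickness corresponds to m = 3: t = (m + ½) λ / (2 n) = 3.50 × 677 / (2 × 1.507) = 786 nm.

786 nm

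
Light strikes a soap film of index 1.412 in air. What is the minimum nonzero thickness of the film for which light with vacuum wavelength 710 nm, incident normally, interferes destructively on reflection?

Top surface (1.0 → 1.412): reflection off a higher-index medium gives a half-wave phase shift.
Ray reflecting at the bottom interface goes from n = 1.412 toward n = 1.0: no phase shift.
Exactly one π shift → a net half-wave offset.
So the condition for destructive reflection is 2 n t = m λ.
Minimum nonzero at m = 1: t = λ / (2 n) = 710 / (2 × 1.412) = 251 nm.

251 nm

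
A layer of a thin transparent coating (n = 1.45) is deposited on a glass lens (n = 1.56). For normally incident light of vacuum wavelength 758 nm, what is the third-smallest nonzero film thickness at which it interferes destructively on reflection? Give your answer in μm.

0.653 μm

At the upper boundary (n = 1.0 to n = 1.45) the reflected ray undergoes a half-wave phase shift.
At the lower boundary (n = 1.45 to n = 1.56) the reflected ray undergoes a half-wave phase shift.
Zero or two π shifts → no net half-wave offset.
So the condition for destructive reflection is 2 n t = (m + ½) λ.
The third-smallest nonzero thickness corresponds to m = 2: t = (m + ½) λ / (2 n) = 2.50 × 758 / (2 × 1.45) = 653 nm.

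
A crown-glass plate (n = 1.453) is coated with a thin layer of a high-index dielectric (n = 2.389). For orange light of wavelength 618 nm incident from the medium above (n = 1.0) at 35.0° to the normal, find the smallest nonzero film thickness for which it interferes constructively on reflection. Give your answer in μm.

0.0666 μm

Top surface (1.0 → 2.389): reflection off a higher-index medium gives a half-wave phase shift.
At the lower boundary (n = 2.389 to n = 1.453) the reflected ray undergoes no phase shift.
Exactly one π shift → a net half-wave offset.
For strong reflection here: 2 n t cos θ_r = (m + ½) λ.
Snell's law: 1.0 sin 35.0° = 2.389 sin θ_r → sin θ_r = 0.240, cos θ_r = 0.971.
Minimum at m = 0: t = λ / (4 n cos θ_r) = 618 / (4 × 2.389 × 0.971) = 66.6 nm.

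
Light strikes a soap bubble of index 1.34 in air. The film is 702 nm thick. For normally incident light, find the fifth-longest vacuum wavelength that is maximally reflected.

Ray reflecting at the top interface goes from n = 1.0 toward n = 1.34: a half-wave phase shift.
At the lower boundary (n = 1.34 to n = 1.0) the reflected ray undergoes no phase shift.
The two reflections differ by half a wavelength.
With one net inversion, constructive interference in reflection requires 2 n t = (m + ½) λ.
λ = 2 n t / (m + ½). The fifth-longest wavelength is m = 4: λ = 2 × 1.34 × 702 / 4.50 = 418 nm.

418 nm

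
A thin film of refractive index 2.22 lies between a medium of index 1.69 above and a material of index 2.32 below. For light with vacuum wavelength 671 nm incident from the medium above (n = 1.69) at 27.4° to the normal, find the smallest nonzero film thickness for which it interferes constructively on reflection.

Ray reflecting at the top interface goes from n = 1.69 toward n = 2.22: a half-wave phase shift.
Ray reflecting at the bottom interface goes from n = 2.22 toward n = 2.32: a half-wave phase shift.
The two reflections carry the same phase change, so no net offset.
For maximum reflection here: 2 n t cos θ_r = m λ.
Snell's law: 1.69 sin 27.4° = 2.22 sin θ_r → sin θ_r = 0.350, cos θ_r = 0.937.
Minimum nonzero at m = 1: t = λ / (2 n cos θ_r) = 671 / (2 × 2.22 × 0.937) = 161 nm.

161 nm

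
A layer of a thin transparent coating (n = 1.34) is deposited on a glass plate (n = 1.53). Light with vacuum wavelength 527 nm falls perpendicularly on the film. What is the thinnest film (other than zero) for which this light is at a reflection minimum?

98.3 nm

At the upper boundary (n = 1.0 to n = 1.34) the reflected ray undergoes a half-wave phase shift.
Bottom surface (1.34 → 1.53): reflection off a higher-index medium gives a half-wave phase shift.
Net: no relative phase inversion (both shifts match).
With no net inversion, destructive interference in reflection requires 2 n t = (m + ½) λ.
Minimum at m = 0: t = λ / (4 n) = 527 / (4 × 1.34) = 98.3 nm.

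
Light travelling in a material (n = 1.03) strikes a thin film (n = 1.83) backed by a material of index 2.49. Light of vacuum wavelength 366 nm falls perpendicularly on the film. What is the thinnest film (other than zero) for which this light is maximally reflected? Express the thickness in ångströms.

1000 Å

Top surface (1.03 → 1.83): reflection off a higher-index medium gives a half-wave phase shift.
Bottom surface (1.83 → 2.49): reflection off a higher-index medium gives a half-wave phase shift.
Net: no relative phase inversion (both shifts match).
With no net inversion, constructive interference in reflection requires 2 n t = m λ.
Minimum nonzero at m = 1: t = λ / (2 n) = 366 / (2 × 1.83) = 100 nm.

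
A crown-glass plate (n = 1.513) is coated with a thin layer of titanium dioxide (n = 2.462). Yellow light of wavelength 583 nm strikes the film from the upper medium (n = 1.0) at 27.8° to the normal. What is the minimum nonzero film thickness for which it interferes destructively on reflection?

Ray reflecting at the top interface goes from n = 1.0 toward n = 2.462: a half-wave phase shift.
Bottom surface (2.462 → 1.513): reflection off a lower-index medium gives no phase shift.
Exactly one π shift → a net half-wave offset.
With one net inversion, destructive interference in reflection requires 2 n t cos θ_r = m λ.
Snell's law: 1.0 sin 27.8° = 2.462 sin θ_r → sin θ_r = 0.189, cos θ_r = 0.982.
Minimum nonzero at m = 1: t = λ / (2 n cos θ_r) = 583 / (2 × 2.462 × 0.982) = 121 nm.

121 nm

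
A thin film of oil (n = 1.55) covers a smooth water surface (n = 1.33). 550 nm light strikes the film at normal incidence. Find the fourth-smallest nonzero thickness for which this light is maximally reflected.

At the upper boundary (n = 1.0 to n = 1.55) the reflected ray undergoes a half-wave phase shift.
Ray reflecting at the bottom interface goes from n = 1.55 toward n = 1.33: no phase shift.
The two reflections differ by half a wavelength.
So the condition for constructive reflection is 2 n t = (m + ½) λ.
The fourth-smallest nonzero thickness corresponds to m = 3: t = (m + ½) λ / (2 n) = 3.50 × 550 / (2 × 1.55) = 621 nm.

621 nm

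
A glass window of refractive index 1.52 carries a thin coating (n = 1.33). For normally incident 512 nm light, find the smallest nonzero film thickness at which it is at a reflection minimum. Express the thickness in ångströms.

Ray reflecting at the top interface goes from n = 1.0 toward n = 1.33: a half-wave phase shift.
At the lower boundary (n = 1.33 to n = 1.52) the reflected ray undergoes a half-wave phase shift.
Net: no relative phase inversion (both shifts match).
So the condition for destructive reflection is 2 n t = (m + ½) λ.
Minimum at m = 0: t = λ / (4 n) = 512 / (4 × 1.33) = 96.2 nm.

962 Å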